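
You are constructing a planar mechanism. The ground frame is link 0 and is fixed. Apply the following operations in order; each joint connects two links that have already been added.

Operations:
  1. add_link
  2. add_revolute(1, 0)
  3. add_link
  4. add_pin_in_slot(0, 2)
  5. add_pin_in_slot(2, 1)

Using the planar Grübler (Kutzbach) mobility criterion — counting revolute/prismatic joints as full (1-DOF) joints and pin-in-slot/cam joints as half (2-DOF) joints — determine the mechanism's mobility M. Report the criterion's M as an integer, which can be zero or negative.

ground; <1,0,0>
#1 <2,0,0>
R:1↔0 J1 <2,1,0>
#2 <3,1,0>
PS:0↔2 J2 <3,1,1>
PS:2↔1 J2 <3,1,2>
3×2 − 2×1 − 1×2 = 2

M = 2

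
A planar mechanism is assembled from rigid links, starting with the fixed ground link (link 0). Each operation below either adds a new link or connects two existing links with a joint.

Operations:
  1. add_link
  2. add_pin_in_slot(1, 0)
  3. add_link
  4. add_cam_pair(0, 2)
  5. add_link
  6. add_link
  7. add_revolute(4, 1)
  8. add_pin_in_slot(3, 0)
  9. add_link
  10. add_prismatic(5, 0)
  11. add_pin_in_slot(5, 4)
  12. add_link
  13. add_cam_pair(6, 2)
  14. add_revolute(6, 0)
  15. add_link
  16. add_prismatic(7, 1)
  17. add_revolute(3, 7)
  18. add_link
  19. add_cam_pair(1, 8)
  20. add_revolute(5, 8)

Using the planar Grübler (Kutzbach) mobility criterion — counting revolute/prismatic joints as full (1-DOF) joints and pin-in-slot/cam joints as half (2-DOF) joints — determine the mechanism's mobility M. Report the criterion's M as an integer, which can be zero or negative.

[1;0;0] (link 0 is ground)
L+ [2;0;0]
PS(1,0)∈J2 [2;0;1]
L+ [3;0;1]
C(0,2)∈J2 [3;0;2]
L+ [4;0;2]
L+ [5;0;2]
R(4,1)∈J1 [5;1;2]
PS(3,0)∈J2 [5;1;3]
L+ [6;1;3]
P(5,0)∈J1 [6;2;3]
PS(5,4)∈J2 [6;2;4]
L+ [7;2;4]
C(6,2)∈J2 [7;2;5]
R(6,0)∈J1 [7;3;5]
L+ [8;3;5]
P(7,1)∈J1 [8;4;5]
R(3,7)∈J1 [8;5;5]
L+ [9;5;5]
C(1,8)∈J2 [9;5;6]
R(5,8)∈J1 [9;6;6]
mobility = 24 − 12 − 6 = 6

M = 6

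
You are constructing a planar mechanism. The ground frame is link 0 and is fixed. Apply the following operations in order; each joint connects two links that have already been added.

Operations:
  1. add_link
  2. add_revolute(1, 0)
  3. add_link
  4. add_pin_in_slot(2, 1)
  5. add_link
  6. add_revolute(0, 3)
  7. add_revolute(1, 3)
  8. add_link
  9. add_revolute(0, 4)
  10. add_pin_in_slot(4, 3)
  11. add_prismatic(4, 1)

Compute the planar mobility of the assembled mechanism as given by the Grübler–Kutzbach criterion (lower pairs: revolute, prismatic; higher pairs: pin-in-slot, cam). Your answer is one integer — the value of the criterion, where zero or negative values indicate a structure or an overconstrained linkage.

ground; <1,0,0>
#1 <2,0,0>
R:1↔0 J1 <2,1,0>
#2 <3,1,0>
PS:2↔1 J2 <3,1,1>
#3 <4,1,1>
R:0↔3 J1 <4,2,1>
R:1↔3 J1 <4,3,1>
#4 <5,3,1>
R:0↔4 J1 <5,4,1>
PS:4↔3 J2 <5,4,2>
P:4↔1 J1 <5,5,2>
3×4 − 2×5 − 1×2 = 0

M = 0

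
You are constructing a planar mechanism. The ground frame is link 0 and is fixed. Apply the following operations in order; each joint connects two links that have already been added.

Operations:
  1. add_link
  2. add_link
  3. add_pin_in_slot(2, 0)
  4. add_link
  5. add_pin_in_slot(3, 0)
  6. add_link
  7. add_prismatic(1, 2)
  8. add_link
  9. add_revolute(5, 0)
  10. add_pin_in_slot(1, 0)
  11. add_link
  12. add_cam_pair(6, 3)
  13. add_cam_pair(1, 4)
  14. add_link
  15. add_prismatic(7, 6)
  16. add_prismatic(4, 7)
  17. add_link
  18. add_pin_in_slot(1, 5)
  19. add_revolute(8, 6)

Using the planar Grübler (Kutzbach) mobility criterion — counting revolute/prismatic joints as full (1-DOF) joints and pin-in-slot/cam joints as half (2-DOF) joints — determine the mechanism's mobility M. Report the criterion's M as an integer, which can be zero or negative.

M = 8

(L,J1,J2)=(1,0,0); link0 fixed
link1: (2,0,0)
link2: (3,0,0)
PS 2-0 [J2]: (3,0,1)
link3: (4,0,1)
PS 3-0 [J2]: (4,0,2)
link4: (5,0,2)
P 1-2 [J1]: (5,1,2)
link5: (6,1,2)
R 5-0 [J1]: (6,2,2)
PS 1-0 [J2]: (6,2,3)
link6: (7,2,3)
C 6-3 [J2]: (7,2,4)
C 1-4 [J2]: (7,2,5)
link7: (8,2,5)
P 7-6 [J1]: (8,3,5)
P 4-7 [J1]: (8,4,5)
link8: (9,4,5)
PS 1-5 [J2]: (9,4,6)
R 8-6 [J1]: (9,5,6)
Grübler: 3·8 − 2·5 − 6 = 8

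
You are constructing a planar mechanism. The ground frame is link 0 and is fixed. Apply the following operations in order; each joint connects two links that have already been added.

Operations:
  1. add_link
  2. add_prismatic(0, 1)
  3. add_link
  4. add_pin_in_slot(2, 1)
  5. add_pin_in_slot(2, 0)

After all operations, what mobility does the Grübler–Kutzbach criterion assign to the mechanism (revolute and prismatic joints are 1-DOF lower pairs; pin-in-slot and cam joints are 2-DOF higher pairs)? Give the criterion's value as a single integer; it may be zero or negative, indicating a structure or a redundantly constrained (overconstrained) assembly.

M = 2

L=1 J1=0 J2=0
add link → L=2 J1=0 J2=0
P@0,1 dof=1 J1 → L=2 J1=1 J2=0
add link → L=3 J1=1 J2=0
PS@2,1 dof=2 J2 → L=3 J1=1 J2=1
PS@2,0 dof=2 J2 → L=3 J1=1 J2=2
M=3(L−1)−2J1−J2=3·2−2·1−2=2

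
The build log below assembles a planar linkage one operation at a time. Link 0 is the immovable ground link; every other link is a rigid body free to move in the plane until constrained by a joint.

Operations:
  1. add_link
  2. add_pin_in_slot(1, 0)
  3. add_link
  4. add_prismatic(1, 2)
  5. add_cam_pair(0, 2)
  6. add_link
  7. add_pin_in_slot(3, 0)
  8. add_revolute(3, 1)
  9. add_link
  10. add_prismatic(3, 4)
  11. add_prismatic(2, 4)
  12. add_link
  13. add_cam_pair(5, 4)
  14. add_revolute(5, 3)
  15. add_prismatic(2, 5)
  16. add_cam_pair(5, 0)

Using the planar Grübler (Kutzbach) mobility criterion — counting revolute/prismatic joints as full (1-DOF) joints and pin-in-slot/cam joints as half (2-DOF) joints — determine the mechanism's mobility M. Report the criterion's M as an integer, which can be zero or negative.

M = -2

(L,J1,J2)=(1,0,0); link0 fixed
link1: (2,0,0)
PS 1-0 [J2]: (2,0,1)
link2: (3,0,1)
P 1-2 [J1]: (3,1,1)
C 0-2 [J2]: (3,1,2)
link3: (4,1,2)
PS 3-0 [J2]: (4,1,3)
R 3-1 [J1]: (4,2,3)
link4: (5,2,3)
P 3-4 [J1]: (5,3,3)
P 2-4 [J1]: (5,4,3)
link5: (6,4,3)
C 5-4 [J2]: (6,4,4)
R 5-3 [J1]: (6,5,4)
P 2-5 [J1]: (6,6,4)
C 5-0 [J2]: (6,6,5)
Grübler: 3·5 − 2·6 − 5 = -2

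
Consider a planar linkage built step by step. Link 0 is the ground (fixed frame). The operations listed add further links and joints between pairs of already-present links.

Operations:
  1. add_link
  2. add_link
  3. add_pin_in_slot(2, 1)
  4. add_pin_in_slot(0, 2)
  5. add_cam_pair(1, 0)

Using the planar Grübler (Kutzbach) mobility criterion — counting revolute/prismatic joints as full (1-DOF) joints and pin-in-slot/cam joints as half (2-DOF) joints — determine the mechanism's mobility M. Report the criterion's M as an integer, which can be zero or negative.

L=1 J1=0 J2=0
add link → L=2 J1=0 J2=0
add link → L=3 J1=0 J2=0
PS@2,1 dof=2 J2 → L=3 J1=0 J2=1
PS@0,2 dof=2 J2 → L=3 J1=0 J2=2
C@1,0 dof=2 J2 → L=3 J1=0 J2=3
M=3(L−1)−2J1−J2=3·2−2·0−3=3

M = 3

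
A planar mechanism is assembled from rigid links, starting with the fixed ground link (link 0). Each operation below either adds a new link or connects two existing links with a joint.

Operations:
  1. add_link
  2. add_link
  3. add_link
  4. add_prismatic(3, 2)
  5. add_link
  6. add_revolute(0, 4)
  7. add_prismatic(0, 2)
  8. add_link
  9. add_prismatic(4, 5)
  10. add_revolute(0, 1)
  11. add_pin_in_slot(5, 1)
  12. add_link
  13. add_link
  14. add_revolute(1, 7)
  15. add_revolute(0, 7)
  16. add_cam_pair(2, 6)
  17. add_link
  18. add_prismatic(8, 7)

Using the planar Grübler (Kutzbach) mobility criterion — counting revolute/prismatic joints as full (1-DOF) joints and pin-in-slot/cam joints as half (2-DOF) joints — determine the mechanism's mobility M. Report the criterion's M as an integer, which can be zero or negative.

M = 6

link 0 = ground. State L|J1|J2 = 1|0|0
+link1  2|0|0
+link2  3|0|0
+link3  4|0|0
P(3,2) f=1→J1  4|1|0
+link4  5|1|0
R(0,4) f=1→J1  5|2|0
P(0,2) f=1→J1  5|3|0
+link5  6|3|0
P(4,5) f=1→J1  6|4|0
R(0,1) f=1→J1  6|5|0
PS(5,1) f=2→J2  6|5|1
+link6  7|5|1
+link7  8|5|1
R(1,7) f=1→J1  8|6|1
R(0,7) f=1→J1  8|7|1
C(2,6) f=2→J2  8|7|2
+link8  9|7|2
P(8,7) f=1→J1  9|8|2
M = 3(9−1)−2·8−2 = 24−16−2 = 6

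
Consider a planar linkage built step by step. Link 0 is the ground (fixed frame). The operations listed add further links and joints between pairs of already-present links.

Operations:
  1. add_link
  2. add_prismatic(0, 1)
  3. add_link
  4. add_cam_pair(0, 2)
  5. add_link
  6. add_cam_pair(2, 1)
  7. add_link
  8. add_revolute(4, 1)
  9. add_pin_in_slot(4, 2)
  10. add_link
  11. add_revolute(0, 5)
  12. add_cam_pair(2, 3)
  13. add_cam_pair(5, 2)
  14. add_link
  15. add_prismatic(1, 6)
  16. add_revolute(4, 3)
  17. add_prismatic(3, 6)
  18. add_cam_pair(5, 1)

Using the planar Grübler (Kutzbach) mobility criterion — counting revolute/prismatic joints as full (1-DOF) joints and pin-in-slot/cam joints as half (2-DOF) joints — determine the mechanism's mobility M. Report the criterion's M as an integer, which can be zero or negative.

ground; <1,0,0>
#1 <2,0,0>
P:0↔1 J1 <2,1,0>
#2 <3,1,0>
C:0↔2 J2 <3,1,1>
#3 <4,1,1>
C:2↔1 J2 <4,1,2>
#4 <5,1,2>
R:4↔1 J1 <5,2,2>
PS:4↔2 J2 <5,2,3>
#5 <6,2,3>
R:0↔5 J1 <6,3,3>
C:2↔3 J2 <6,3,4>
C:5↔2 J2 <6,3,5>
#6 <7,3,5>
P:1↔6 J1 <7,4,5>
R:4↔3 J1 <7,5,5>
P:3↔6 J1 <7,6,5>
C:5↔1 J2 <7,6,6>
3×6 − 2×6 − 1×6 = 0

M = 0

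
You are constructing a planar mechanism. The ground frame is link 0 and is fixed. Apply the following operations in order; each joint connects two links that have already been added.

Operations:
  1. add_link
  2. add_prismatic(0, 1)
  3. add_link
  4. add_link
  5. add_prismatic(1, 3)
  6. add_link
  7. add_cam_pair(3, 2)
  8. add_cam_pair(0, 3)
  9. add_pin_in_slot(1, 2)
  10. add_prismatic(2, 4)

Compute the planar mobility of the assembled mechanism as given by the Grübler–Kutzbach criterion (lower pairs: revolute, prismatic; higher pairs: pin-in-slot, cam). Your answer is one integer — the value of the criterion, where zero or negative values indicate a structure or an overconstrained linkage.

link 0 = ground. State L|J1|J2 = 1|0|0
+link1  2|0|0
P(0,1) f=1→J1  2|1|0
+link2  3|1|0
+link3  4|1|0
P(1,3) f=1→J1  4|2|0
+link4  5|2|0
C(3,2) f=2→J2  5|2|1
C(0,3) f=2→J2  5|2|2
PS(1,2) f=2→J2  5|2|3
P(2,4) f=1→J1  5|3|3
M = 3(5−1)−2·3−3 = 12−6−3 = 3

M = 3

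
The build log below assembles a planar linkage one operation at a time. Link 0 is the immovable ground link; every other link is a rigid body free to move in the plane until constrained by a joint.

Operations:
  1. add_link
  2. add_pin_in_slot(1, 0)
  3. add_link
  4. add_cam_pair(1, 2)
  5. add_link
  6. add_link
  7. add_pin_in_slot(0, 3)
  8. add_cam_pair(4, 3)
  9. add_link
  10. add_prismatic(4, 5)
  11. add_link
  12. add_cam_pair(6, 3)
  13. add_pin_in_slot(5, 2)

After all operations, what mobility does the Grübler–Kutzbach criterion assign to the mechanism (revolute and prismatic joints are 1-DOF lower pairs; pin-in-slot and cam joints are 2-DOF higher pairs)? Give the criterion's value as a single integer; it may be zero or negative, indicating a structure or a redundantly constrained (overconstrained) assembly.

M = 10

ground; <1,0,0>
#1 <2,0,0>
PS:1↔0 J2 <2,0,1>
#2 <3,0,1>
C:1↔2 J2 <3,0,2>
#3 <4,0,2>
#4 <5,0,2>
PS:0↔3 J2 <5,0,3>
C:4↔3 J2 <5,0,4>
#5 <6,0,4>
P:4↔5 J1 <6,1,4>
#6 <7,1,4>
C:6↔3 J2 <7,1,5>
PS:5↔2 J2 <7,1,6>
3×6 − 2×1 − 1×6 = 10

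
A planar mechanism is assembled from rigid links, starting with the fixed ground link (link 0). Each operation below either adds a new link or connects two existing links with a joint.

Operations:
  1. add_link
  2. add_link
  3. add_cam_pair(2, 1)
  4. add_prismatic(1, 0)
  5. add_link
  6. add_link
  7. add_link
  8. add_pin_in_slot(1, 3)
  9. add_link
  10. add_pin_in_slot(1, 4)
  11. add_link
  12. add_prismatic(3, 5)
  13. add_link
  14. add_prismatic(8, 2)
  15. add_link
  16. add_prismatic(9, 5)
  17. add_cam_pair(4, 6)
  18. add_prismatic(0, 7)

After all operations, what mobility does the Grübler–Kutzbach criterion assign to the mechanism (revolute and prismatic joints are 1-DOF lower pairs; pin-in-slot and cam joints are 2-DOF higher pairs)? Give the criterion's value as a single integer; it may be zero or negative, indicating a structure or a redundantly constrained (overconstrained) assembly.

[1;0;0] (link 0 is ground)
L+ [2;0;0]
L+ [3;0;0]
C(2,1)∈J2 [3;0;1]
P(1,0)∈J1 [3;1;1]
L+ [4;1;1]
L+ [5;1;1]
L+ [6;1;1]
PS(1,3)∈J2 [6;1;2]
L+ [7;1;2]
PS(1,4)∈J2 [7;1;3]
L+ [8;1;3]
P(3,5)∈J1 [8;2;3]
L+ [9;2;3]
P(8,2)∈J1 [9;3;3]
L+ [10;3;3]
P(9,5)∈J1 [10;4;3]
C(4,6)∈J2 [10;4;4]
P(0,7)∈J1 [10;5;4]
mobility = 27 − 10 − 4 = 13

M = 13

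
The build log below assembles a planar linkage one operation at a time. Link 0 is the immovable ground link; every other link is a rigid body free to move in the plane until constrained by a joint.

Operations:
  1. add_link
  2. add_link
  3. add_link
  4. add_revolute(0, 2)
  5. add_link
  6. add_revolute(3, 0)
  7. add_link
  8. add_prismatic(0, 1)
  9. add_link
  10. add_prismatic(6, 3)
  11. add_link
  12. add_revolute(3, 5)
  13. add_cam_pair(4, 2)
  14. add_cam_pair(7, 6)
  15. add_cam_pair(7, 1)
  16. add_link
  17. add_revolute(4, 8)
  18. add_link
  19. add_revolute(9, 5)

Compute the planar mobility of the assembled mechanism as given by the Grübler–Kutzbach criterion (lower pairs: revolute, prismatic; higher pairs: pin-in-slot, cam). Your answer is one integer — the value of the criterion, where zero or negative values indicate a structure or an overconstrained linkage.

ground; <1,0,0>
#1 <2,0,0>
#2 <3,0,0>
#3 <4,0,0>
R:0↔2 J1 <4,1,0>
#4 <5,1,0>
R:3↔0 J1 <5,2,0>
#5 <6,2,0>
P:0↔1 J1 <6,3,0>
#6 <7,3,0>
P:6↔3 J1 <7,4,0>
#7 <8,4,0>
R:3↔5 J1 <8,5,0>
C:4↔2 J2 <8,5,1>
C:7↔6 J2 <8,5,2>
C:7↔1 J2 <8,5,3>
#8 <9,5,3>
R:4↔8 J1 <9,6,3>
#9 <10,6,3>
R:9↔5 J1 <10,7,3>
3×9 − 2×7 − 1×3 = 10

M = 10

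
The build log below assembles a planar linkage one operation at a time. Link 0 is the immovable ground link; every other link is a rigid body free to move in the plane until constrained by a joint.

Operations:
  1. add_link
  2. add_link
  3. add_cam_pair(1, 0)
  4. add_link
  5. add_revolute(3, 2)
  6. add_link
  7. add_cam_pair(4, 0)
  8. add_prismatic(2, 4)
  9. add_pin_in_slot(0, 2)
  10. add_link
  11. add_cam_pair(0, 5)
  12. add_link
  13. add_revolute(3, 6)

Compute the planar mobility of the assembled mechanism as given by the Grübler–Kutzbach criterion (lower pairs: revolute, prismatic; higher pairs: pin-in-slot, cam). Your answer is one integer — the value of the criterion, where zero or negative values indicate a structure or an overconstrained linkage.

M = 8

L=1 J1=0 J2=0
add link → L=2 J1=0 J2=0
add link → L=3 J1=0 J2=0
C@1,0 dof=2 J2 → L=3 J1=0 J2=1
add link → L=4 J1=0 J2=1
R@3,2 dof=1 J1 → L=4 J1=1 J2=1
add link → L=5 J1=1 J2=1
C@4,0 dof=2 J2 → L=5 J1=1 J2=2
P@2,4 dof=1 J1 → L=5 J1=2 J2=2
PS@0,2 dof=2 J2 → L=5 J1=2 J2=3
add link → L=6 J1=2 J2=3
C@0,5 dof=2 J2 → L=6 J1=2 J2=4
add link → L=7 J1=2 J2=4
R@3,6 dof=1 J1 → L=7 J1=3 J2=4
M=3(L−1)−2J1−J2=3·6−2·3−4=8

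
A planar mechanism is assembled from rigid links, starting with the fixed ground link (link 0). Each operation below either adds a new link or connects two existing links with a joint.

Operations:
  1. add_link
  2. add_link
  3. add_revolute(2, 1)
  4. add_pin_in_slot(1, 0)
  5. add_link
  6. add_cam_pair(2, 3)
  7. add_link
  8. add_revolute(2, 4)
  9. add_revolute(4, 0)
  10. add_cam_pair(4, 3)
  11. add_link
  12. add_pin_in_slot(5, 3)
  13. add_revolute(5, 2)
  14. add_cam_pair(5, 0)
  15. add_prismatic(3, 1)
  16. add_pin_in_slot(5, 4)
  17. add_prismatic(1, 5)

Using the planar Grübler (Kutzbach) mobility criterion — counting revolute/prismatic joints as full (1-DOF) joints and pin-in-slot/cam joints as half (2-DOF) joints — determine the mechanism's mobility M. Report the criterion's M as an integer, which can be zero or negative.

M = -3

L=1 J1=0 J2=0
add link → L=2 J1=0 J2=0
add link → L=3 J1=0 J2=0
R@2,1 dof=1 J1 → L=3 J1=1 J2=0
PS@1,0 dof=2 J2 → L=3 J1=1 J2=1
add link → L=4 J1=1 J2=1
C@2,3 dof=2 J2 → L=4 J1=1 J2=2
add link → L=5 J1=1 J2=2
R@2,4 dof=1 J1 → L=5 J1=2 J2=2
R@4,0 dof=1 J1 → L=5 J1=3 J2=2
C@4,3 dof=2 J2 → L=5 J1=3 J2=3
add link → L=6 J1=3 J2=3
PS@5,3 dof=2 J2 → L=6 J1=3 J2=4
R@5,2 dof=1 J1 → L=6 J1=4 J2=4
C@5,0 dof=2 J2 → L=6 J1=4 J2=5
P@3,1 dof=1 J1 → L=6 J1=5 J2=5
PS@5,4 dof=2 J2 → L=6 J1=5 J2=6
P@1,5 dof=1 J1 → L=6 J1=6 J2=6
M=3(L−1)−2J1−J2=3·5−2·6−6=-3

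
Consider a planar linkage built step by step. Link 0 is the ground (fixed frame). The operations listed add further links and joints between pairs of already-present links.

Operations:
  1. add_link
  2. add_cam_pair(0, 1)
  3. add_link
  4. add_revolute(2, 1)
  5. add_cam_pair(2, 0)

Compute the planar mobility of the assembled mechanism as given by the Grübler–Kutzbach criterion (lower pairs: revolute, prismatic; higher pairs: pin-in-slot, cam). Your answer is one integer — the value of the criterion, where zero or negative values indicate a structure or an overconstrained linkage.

M = 2

[1;0;0] (link 0 is ground)
L+ [2;0;0]
C(0,1)∈J2 [2;0;1]
L+ [3;0;1]
R(2,1)∈J1 [3;1;1]
C(2,0)∈J2 [3;1;2]
mobility = 6 − 2 − 2 = 2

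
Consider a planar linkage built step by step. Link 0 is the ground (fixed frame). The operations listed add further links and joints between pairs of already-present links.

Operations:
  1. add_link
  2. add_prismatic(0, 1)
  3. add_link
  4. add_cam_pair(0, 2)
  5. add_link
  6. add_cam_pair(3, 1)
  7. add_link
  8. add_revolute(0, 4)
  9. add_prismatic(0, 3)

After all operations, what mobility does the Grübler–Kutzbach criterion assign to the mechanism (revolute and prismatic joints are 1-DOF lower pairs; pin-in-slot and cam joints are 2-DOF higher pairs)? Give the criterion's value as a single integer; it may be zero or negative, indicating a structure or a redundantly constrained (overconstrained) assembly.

M = 4

L=1 J1=0 J2=0
add link → L=2 J1=0 J2=0
P@0,1 dof=1 J1 → L=2 J1=1 J2=0
add link → L=3 J1=1 J2=0
C@0,2 dof=2 J2 → L=3 J1=1 J2=1
add link → L=4 J1=1 J2=1
C@3,1 dof=2 J2 → L=4 J1=1 J2=2
add link → L=5 J1=1 J2=2
R@0,4 dof=1 J1 → L=5 J1=2 J2=2
P@0,3 dof=1 J1 → L=5 J1=3 J2=2
M=3(L−1)−2J1−J2=3·4−2·3−2=4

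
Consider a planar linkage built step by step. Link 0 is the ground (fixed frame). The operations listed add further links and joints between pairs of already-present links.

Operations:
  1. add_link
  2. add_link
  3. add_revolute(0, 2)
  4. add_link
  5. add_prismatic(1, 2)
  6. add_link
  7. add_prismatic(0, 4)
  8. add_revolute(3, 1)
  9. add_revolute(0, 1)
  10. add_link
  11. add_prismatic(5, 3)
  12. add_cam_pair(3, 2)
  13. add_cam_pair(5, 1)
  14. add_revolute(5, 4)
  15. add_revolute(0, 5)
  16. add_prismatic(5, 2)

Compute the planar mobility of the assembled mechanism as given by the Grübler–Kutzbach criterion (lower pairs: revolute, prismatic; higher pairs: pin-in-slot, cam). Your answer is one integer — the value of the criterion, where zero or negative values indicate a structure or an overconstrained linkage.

ground; <1,0,0>
#1 <2,0,0>
#2 <3,0,0>
R:0↔2 J1 <3,1,0>
#3 <4,1,0>
P:1↔2 J1 <4,2,0>
#4 <5,2,0>
P:0↔4 J1 <5,3,0>
R:3↔1 J1 <5,4,0>
R:0↔1 J1 <5,5,0>
#5 <6,5,0>
P:5↔3 J1 <6,6,0>
C:3↔2 J2 <6,6,1>
C:5↔1 J2 <6,6,2>
R:5↔4 J1 <6,7,2>
R:0↔5 J1 <6,8,2>
P:5↔2 J1 <6,9,2>
3×5 − 2×9 − 1×2 = -5

M = -5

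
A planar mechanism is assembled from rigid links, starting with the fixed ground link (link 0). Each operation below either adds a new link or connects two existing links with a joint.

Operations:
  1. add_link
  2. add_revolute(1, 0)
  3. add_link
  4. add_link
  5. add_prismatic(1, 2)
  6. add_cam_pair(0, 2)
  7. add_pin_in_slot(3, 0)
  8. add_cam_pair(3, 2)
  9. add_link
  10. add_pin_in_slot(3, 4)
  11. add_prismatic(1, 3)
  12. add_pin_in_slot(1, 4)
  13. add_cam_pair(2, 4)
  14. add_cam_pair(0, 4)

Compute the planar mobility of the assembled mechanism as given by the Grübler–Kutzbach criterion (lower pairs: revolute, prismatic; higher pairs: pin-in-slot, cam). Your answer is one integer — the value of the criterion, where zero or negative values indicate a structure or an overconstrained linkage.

M = -1

[1;0;0] (link 0 is ground)
L+ [2;0;0]
R(1,0)∈J1 [2;1;0]
L+ [3;1;0]
L+ [4;1;0]
P(1,2)∈J1 [4;2;0]
C(0,2)∈J2 [4;2;1]
PS(3,0)∈J2 [4;2;2]
C(3,2)∈J2 [4;2;3]
L+ [5;2;3]
PS(3,4)∈J2 [5;2;4]
P(1,3)∈J1 [5;3;4]
PS(1,4)∈J2 [5;3;5]
C(2,4)∈J2 [5;3;6]
C(0,4)∈J2 [5;3;7]
mobility = 12 − 6 − 7 = -1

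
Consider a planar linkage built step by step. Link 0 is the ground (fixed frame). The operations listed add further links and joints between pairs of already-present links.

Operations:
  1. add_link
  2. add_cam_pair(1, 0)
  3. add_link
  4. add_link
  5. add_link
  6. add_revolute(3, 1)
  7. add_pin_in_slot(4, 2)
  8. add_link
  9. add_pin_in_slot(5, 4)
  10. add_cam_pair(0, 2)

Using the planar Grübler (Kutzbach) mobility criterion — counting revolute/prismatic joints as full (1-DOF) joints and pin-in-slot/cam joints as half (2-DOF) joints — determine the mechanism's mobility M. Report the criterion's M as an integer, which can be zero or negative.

M = 9

[1;0;0] (link 0 is ground)
L+ [2;0;0]
C(1,0)∈J2 [2;0;1]
L+ [3;0;1]
L+ [4;0;1]
L+ [5;0;1]
R(3,1)∈J1 [5;1;1]
PS(4,2)∈J2 [5;1;2]
L+ [6;1;2]
PS(5,4)∈J2 [6;1;3]
C(0,2)∈J2 [6;1;4]
mobility = 15 − 2 − 4 = 9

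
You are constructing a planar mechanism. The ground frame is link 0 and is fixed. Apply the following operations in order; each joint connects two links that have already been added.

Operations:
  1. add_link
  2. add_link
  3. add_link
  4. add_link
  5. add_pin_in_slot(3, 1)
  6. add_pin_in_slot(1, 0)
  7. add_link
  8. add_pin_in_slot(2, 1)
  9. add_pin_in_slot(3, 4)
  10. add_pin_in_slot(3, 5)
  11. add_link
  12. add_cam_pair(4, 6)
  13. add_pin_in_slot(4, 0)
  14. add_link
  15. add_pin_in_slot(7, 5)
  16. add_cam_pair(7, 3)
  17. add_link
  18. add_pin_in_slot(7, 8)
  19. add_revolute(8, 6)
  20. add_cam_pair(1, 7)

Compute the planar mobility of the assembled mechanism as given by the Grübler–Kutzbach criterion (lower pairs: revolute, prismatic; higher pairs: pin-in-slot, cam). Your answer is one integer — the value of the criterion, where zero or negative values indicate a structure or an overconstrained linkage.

M = 11

L=1 J1=0 J2=0
add link → L=2 J1=0 J2=0
add link → L=3 J1=0 J2=0
add link → L=4 J1=0 J2=0
add link → L=5 J1=0 J2=0
PS@3,1 dof=2 J2 → L=5 J1=0 J2=1
PS@1,0 dof=2 J2 → L=5 J1=0 J2=2
add link → L=6 J1=0 J2=2
PS@2,1 dof=2 J2 → L=6 J1=0 J2=3
PS@3,4 dof=2 J2 → L=6 J1=0 J2=4
PS@3,5 dof=2 J2 → L=6 J1=0 J2=5
add link → L=7 J1=0 J2=5
C@4,6 dof=2 J2 → L=7 J1=0 J2=6
PS@4,0 dof=2 J2 → L=7 J1=0 J2=7
add link → L=8 J1=0 J2=7
PS@7,5 dof=2 J2 → L=8 J1=0 J2=8
C@7,3 dof=2 J2 → L=8 J1=0 J2=9
add link → L=9 J1=0 J2=9
PS@7,8 dof=2 J2 → L=9 J1=0 J2=10
R@8,6 dof=1 J1 → L=9 J1=1 J2=10
C@1,7 dof=2 J2 → L=9 J1=1 J2=11
M=3(L−1)−2J1−J2=3·8−2·1−11=11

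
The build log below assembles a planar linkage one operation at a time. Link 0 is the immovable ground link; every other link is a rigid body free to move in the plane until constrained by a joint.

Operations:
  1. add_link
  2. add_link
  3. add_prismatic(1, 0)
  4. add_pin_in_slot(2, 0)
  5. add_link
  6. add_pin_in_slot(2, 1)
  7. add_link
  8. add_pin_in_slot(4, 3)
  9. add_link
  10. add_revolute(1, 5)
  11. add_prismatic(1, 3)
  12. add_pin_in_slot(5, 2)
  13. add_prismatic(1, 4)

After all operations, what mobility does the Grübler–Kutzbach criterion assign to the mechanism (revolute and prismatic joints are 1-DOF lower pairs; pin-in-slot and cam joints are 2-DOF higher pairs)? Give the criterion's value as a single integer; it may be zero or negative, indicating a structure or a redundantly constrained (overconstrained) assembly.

link 0 = ground. State L|J1|J2 = 1|0|0
+link1  2|0|0
+link2  3|0|0
P(1,0) f=1→J1  3|1|0
PS(2,0) f=2→J2  3|1|1
+link3  4|1|1
PS(2,1) f=2→J2  4|1|2
+link4  5|1|2
PS(4,3) f=2→J2  5|1|3
+link5  6|1|3
R(1,5) f=1→J1  6|2|3
P(1,3) f=1→J1  6|3|3
PS(5,2) f=2→J2  6|3|4
P(1,4) f=1→J1  6|4|4
M = 3(6−1)−2·4−4 = 15−8−4 = 3

M = 3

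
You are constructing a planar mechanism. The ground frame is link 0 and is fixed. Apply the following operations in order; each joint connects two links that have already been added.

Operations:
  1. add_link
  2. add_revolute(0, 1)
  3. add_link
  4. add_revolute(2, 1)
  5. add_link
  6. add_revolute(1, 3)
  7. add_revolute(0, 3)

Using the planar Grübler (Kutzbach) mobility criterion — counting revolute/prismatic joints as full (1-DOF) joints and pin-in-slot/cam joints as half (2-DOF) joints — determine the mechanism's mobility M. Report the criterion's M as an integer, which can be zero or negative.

(L,J1,J2)=(1,0,0); link0 fixed
link1: (2,0,0)
R 0-1 [J1]: (2,1,0)
link2: (3,1,0)
R 2-1 [J1]: (3,2,0)
link3: (4,2,0)
R 1-3 [J1]: (4,3,0)
R 0-3 [J1]: (4,4,0)
Grübler: 3·3 − 2·4 − 0 = 1

M = 1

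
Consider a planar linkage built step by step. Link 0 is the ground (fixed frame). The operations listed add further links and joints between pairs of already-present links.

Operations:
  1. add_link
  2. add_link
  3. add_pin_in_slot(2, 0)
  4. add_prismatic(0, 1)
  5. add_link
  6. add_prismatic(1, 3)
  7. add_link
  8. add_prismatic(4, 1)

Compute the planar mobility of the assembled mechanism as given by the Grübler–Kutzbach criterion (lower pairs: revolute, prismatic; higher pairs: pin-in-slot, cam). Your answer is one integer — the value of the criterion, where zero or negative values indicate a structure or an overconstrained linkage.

ground; <1,0,0>
#1 <2,0,0>
#2 <3,0,0>
PS:2↔0 J2 <3,0,1>
P:0↔1 J1 <3,1,1>
#3 <4,1,1>
P:1↔3 J1 <4,2,1>
#4 <5,2,1>
P:4↔1 J1 <5,3,1>
3×4 − 2×3 − 1×1 = 5

M = 5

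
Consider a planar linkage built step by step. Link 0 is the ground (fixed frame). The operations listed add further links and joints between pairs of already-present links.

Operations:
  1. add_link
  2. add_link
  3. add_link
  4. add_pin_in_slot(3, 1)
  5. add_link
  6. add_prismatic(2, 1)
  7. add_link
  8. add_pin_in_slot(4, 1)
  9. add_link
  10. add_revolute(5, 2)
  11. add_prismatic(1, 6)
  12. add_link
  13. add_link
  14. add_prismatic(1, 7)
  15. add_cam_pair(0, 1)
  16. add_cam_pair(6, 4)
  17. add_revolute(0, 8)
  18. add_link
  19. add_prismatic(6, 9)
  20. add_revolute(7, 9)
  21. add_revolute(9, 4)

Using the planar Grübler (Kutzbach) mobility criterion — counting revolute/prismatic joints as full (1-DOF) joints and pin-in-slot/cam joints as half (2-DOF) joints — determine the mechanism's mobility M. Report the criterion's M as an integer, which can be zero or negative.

link 0 = ground. State L|J1|J2 = 1|0|0
+link1  2|0|0
+link2  3|0|0
+link3  4|0|0
PS(3,1) f=2→J2  4|0|1
+link4  5|0|1
P(2,1) f=1→J1  5|1|1
+link5  6|1|1
PS(4,1) f=2→J2  6|1|2
+link6  7|1|2
R(5,2) f=1→J1  7|2|2
P(1,6) f=1→J1  7|3|2
+link7  8|3|2
+link8  9|3|2
P(1,7) f=1→J1  9|4|2
C(0,1) f=2→J2  9|4|3
C(6,4) f=2→J2  9|4|4
R(0,8) f=1→J1  9|5|4
+link9  10|5|4
P(6,9) f=1→J1  10|6|4
R(7,9) f=1→J1  10|7|4
R(9,4) f=1→J1  10|8|4
M = 3(10−1)−2·8−4 = 27−16−4 = 7

M = 7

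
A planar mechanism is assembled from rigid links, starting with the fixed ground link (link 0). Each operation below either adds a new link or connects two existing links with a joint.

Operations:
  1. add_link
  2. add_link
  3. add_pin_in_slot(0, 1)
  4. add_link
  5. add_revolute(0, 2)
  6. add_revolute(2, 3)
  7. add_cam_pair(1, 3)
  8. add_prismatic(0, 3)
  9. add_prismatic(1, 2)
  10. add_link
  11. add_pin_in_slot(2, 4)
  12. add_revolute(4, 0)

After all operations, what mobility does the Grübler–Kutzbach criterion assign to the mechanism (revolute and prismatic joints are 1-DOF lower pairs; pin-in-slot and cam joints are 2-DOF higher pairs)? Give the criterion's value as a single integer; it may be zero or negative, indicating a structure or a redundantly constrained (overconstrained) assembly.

ground; <1,0,0>
#1 <2,0,0>
#2 <3,0,0>
PS:0↔1 J2 <3,0,1>
#3 <4,0,1>
R:0↔2 J1 <4,1,1>
R:2↔3 J1 <4,2,1>
C:1↔3 J2 <4,2,2>
P:0↔3 J1 <4,3,2>
P:1↔2 J1 <4,4,2>
#4 <5,4,2>
PS:2↔4 J2 <5,4,3>
R:4↔0 J1 <5,5,3>
3×4 − 2×5 − 1×3 = -1

M = -1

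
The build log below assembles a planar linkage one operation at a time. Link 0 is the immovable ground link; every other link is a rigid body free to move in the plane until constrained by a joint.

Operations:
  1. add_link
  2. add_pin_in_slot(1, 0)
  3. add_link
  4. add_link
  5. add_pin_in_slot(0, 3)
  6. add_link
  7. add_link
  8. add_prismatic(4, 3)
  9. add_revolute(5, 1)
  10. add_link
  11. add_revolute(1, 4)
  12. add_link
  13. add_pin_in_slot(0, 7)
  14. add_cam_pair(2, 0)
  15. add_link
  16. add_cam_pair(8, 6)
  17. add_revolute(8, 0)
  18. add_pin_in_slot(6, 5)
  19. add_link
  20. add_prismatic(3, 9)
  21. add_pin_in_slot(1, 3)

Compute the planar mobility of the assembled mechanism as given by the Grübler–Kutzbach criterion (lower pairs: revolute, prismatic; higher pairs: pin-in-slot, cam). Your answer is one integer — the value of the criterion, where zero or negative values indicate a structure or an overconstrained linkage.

link 0 = ground. State L|J1|J2 = 1|0|0
+link1  2|0|0
PS(1,0) f=2→J2  2|0|1
+link2  3|0|1
+link3  4|0|1
PS(0,3) f=2→J2  4|0|2
+link4  5|0|2
+link5  6|0|2
P(4,3) f=1→J1  6|1|2
R(5,1) f=1→J1  6|2|2
+link6  7|2|2
R(1,4) f=1→J1  7|3|2
+link7  8|3|2
PS(0,7) f=2→J2  8|3|3
C(2,0) f=2→J2  8|3|4
+link8  9|3|4
C(8,6) f=2→J2  9|3|5
R(8,0) f=1→J1  9|4|5
PS(6,5) f=2→J2  9|4|6
+link9  10|4|6
P(3,9) f=1→J1  10|5|6
PS(1,3) f=2→J2  10|5|7
M = 3(10−1)−2·5−7 = 27−10−7 = 10

M = 10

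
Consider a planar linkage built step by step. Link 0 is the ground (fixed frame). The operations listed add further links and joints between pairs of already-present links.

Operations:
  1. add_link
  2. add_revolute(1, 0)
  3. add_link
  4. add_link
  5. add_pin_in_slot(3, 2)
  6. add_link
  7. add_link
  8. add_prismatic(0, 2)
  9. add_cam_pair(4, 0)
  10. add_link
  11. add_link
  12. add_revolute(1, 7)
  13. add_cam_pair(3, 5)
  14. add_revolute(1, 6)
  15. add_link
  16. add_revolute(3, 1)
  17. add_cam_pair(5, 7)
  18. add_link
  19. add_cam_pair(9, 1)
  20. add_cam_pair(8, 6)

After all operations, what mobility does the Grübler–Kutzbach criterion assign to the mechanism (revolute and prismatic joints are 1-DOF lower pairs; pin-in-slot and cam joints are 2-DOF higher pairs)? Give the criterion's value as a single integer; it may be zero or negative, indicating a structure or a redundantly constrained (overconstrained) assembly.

L=1 J1=0 J2=0
add link → L=2 J1=0 J2=0
R@1,0 dof=1 J1 → L=2 J1=1 J2=0
add link → L=3 J1=1 J2=0
add link → L=4 J1=1 J2=0
PS@3,2 dof=2 J2 → L=4 J1=1 J2=1
add link → L=5 J1=1 J2=1
add link → L=6 J1=1 J2=1
P@0,2 dof=1 J1 → L=6 J1=2 J2=1
C@4,0 dof=2 J2 → L=6 J1=2 J2=2
add link → L=7 J1=2 J2=2
add link → L=8 J1=2 J2=2
R@1,7 dof=1 J1 → L=8 J1=3 J2=2
C@3,5 dof=2 J2 → L=8 J1=3 J2=3
R@1,6 dof=1 J1 → L=8 J1=4 J2=3
add link → L=9 J1=4 J2=3
R@3,1 dof=1 J1 → L=9 J1=5 J2=3
C@5,7 dof=2 J2 → L=9 J1=5 J2=4
add link → L=10 J1=5 J2=4
C@9,1 dof=2 J2 → L=10 J1=5 J2=5
C@8,6 dof=2 J2 → L=10 J1=5 J2=6
M=3(L−1)−2J1−J2=3·9−2·5−6=11

M = 11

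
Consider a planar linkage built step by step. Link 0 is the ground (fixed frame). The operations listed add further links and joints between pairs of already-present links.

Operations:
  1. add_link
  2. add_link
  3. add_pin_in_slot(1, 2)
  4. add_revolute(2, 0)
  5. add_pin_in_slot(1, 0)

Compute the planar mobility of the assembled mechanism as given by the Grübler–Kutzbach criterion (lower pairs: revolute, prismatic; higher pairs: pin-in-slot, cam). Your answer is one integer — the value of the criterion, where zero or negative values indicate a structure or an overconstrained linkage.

[1;0;0] (link 0 is ground)
L+ [2;0;0]
L+ [3;0;0]
PS(1,2)∈J2 [3;0;1]
R(2,0)∈J1 [3;1;1]
PS(1,0)∈J2 [3;1;2]
mobility = 6 − 2 − 2 = 2

M = 2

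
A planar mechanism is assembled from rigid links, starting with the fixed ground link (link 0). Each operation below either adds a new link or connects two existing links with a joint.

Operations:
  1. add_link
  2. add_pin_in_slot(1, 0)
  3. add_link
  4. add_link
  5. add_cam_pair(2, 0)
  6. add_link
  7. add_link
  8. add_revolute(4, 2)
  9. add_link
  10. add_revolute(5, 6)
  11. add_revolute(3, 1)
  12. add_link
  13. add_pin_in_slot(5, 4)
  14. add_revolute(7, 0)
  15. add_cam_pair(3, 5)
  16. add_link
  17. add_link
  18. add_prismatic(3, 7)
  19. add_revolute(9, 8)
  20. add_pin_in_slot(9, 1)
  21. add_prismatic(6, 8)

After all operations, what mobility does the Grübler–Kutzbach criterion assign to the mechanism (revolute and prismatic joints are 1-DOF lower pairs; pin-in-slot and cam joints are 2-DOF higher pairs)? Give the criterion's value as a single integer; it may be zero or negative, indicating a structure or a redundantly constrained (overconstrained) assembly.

M = 8

L=1 J1=0 J2=0
add link → L=2 J1=0 J2=0
PS@1,0 dof=2 J2 → L=2 J1=0 J2=1
add link → L=3 J1=0 J2=1
add link → L=4 J1=0 J2=1
C@2,0 dof=2 J2 → L=4 J1=0 J2=2
add link → L=5 J1=0 J2=2
add link → L=6 J1=0 J2=2
R@4,2 dof=1 J1 → L=6 J1=1 J2=2
add link → L=7 J1=1 J2=2
R@5,6 dof=1 J1 → L=7 J1=2 J2=2
R@3,1 dof=1 J1 → L=7 J1=3 J2=2
add link → L=8 J1=3 J2=2
PS@5,4 dof=2 J2 → L=8 J1=3 J2=3
R@7,0 dof=1 J1 → L=8 J1=4 J2=3
C@3,5 dof=2 J2 → L=8 J1=4 J2=4
add link → L=9 J1=4 J2=4
add link → L=10 J1=4 J2=4
P@3,7 dof=1 J1 → L=10 J1=5 J2=4
R@9,8 dof=1 J1 → L=10 J1=6 J2=4
PS@9,1 dof=2 J2 → L=10 J1=6 J2=5
P@6,8 dof=1 J1 → L=10 J1=7 J2=5
M=3(L−1)−2J1−J2=3·9−2·7−5=8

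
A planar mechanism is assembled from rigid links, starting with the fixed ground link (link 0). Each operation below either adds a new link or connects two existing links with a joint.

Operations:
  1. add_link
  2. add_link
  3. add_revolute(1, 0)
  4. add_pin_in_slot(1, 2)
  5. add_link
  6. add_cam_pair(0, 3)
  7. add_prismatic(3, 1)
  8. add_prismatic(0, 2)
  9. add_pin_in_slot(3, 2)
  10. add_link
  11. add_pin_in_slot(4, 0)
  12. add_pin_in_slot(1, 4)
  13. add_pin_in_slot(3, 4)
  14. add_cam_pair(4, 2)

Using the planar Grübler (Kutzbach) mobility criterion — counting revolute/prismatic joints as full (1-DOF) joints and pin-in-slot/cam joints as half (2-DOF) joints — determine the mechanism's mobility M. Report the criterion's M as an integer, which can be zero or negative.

(L,J1,J2)=(1,0,0); link0 fixed
link1: (2,0,0)
link2: (3,0,0)
R 1-0 [J1]: (3,1,0)
PS 1-2 [J2]: (3,1,1)
link3: (4,1,1)
C 0-3 [J2]: (4,1,2)
P 3-1 [J1]: (4,2,2)
P 0-2 [J1]: (4,3,2)
PS 3-2 [J2]: (4,3,3)
link4: (5,3,3)
PS 4-0 [J2]: (5,3,4)
PS 1-4 [J2]: (5,3,5)
PS 3-4 [J2]: (5,3,6)
C 4-2 [J2]: (5,3,7)
Grübler: 3·4 − 2·3 − 7 = -1

M = -1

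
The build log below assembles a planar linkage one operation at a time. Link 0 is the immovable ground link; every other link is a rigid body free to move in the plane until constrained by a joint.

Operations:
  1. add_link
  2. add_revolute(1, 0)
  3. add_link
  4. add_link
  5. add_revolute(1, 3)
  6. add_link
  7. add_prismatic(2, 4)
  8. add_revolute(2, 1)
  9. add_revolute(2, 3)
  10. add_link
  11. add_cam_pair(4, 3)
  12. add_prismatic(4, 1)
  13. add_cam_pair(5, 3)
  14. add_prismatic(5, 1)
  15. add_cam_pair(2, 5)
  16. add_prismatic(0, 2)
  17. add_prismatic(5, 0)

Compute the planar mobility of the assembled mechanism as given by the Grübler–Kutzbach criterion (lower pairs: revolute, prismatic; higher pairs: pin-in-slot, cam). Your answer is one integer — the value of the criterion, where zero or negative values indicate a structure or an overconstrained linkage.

M = -6

L=1 J1=0 J2=0
add link → L=2 J1=0 J2=0
R@1,0 dof=1 J1 → L=2 J1=1 J2=0
add link → L=3 J1=1 J2=0
add link → L=4 J1=1 J2=0
R@1,3 dof=1 J1 → L=4 J1=2 J2=0
add link → L=5 J1=2 J2=0
P@2,4 dof=1 J1 → L=5 J1=3 J2=0
R@2,1 dof=1 J1 → L=5 J1=4 J2=0
R@2,3 dof=1 J1 → L=5 J1=5 J2=0
add link → L=6 J1=5 J2=0
C@4,3 dof=2 J2 → L=6 J1=5 J2=1
P@4,1 dof=1 J1 → L=6 J1=6 J2=1
C@5,3 dof=2 J2 → L=6 J1=6 J2=2
P@5,1 dof=1 J1 → L=6 J1=7 J2=2
C@2,5 dof=2 J2 → L=6 J1=7 J2=3
P@0,2 dof=1 J1 → L=6 J1=8 J2=3
P@5,0 dof=1 J1 → L=6 J1=9 J2=3
M=3(L−1)−2J1−J2=3·5−2·9−3=-6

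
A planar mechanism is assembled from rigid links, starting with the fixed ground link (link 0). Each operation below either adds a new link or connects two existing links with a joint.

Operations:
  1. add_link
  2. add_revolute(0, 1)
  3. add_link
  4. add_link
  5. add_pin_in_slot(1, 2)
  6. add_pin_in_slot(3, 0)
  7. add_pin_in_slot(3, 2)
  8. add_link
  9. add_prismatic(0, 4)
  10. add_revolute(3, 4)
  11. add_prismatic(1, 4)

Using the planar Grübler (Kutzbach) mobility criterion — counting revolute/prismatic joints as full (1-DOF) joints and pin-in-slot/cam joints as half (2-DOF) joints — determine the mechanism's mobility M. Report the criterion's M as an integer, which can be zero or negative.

link 0 = ground. State L|J1|J2 = 1|0|0
+link1  2|0|0
R(0,1) f=1→J1  2|1|0
+link2  3|1|0
+link3  4|1|0
PS(1,2) f=2→J2  4|1|1
PS(3,0) f=2→J2  4|1|2
PS(3,2) f=2→J2  4|1|3
+link4  5|1|3
P(0,4) f=1→J1  5|2|3
R(3,4) f=1→J1  5|3|3
P(1,4) f=1→J1  5|4|3
M = 3(5−1)−2·4−3 = 12−8−3 = 1

M = 1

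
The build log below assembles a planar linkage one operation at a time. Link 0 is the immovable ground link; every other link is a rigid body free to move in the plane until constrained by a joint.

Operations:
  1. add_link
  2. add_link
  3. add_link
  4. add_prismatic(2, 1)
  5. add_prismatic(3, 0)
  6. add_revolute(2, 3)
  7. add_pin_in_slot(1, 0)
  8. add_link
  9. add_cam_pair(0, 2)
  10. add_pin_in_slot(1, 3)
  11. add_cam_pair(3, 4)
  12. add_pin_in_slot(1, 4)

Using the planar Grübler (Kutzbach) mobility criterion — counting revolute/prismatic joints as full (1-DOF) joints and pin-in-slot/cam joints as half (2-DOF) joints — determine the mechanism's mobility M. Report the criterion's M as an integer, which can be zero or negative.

L=1 J1=0 J2=0
add link → L=2 J1=0 J2=0
add link → L=3 J1=0 J2=0
add link → L=4 J1=0 J2=0
P@2,1 dof=1 J1 → L=4 J1=1 J2=0
P@3,0 dof=1 J1 → L=4 J1=2 J2=0
R@2,3 dof=1 J1 → L=4 J1=3 J2=0
PS@1,0 dof=2 J2 → L=4 J1=3 J2=1
add link → L=5 J1=3 J2=1
C@0,2 dof=2 J2 → L=5 J1=3 J2=2
PS@1,3 dof=2 J2 → L=5 J1=3 J2=3
C@3,4 dof=2 J2 → L=5 J1=3 J2=4
PS@1,4 dof=2 J2 → L=5 J1=3 J2=5
M=3(L−1)−2J1−J2=3·4−2·3−5=1

M = 1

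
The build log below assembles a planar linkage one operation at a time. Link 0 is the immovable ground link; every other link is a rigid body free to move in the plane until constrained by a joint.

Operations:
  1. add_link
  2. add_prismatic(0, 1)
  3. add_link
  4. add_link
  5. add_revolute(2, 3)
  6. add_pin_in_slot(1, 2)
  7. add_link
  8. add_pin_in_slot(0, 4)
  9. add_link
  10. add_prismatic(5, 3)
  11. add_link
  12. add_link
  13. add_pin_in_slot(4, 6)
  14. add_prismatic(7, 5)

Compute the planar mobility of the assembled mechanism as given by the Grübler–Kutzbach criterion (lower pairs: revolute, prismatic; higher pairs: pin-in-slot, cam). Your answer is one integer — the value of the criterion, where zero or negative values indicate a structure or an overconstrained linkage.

link 0 = ground. State L|J1|J2 = 1|0|0
+link1  2|0|0
P(0,1) f=1→J1  2|1|0
+link2  3|1|0
+link3  4|1|0
R(2,3) f=1→J1  4|2|0
PS(1,2) f=2→J2  4|2|1
+link4  5|2|1
PS(0,4) f=2→J2  5|2|2
+link5  6|2|2
P(5,3) f=1→J1  6|3|2
+link6  7|3|2
+link7  8|3|2
PS(4,6) f=2→J2  8|3|3
P(7,5) f=1→J1  8|4|3
M = 3(8−1)−2·4−3 = 21−8−3 = 10

M = 10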